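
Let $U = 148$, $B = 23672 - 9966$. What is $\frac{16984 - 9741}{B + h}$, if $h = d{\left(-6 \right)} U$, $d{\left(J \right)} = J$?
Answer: $\frac{7243}{12818} \approx 0.56506$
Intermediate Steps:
$B = 13706$ ($B = 23672 - 9966 = 13706$)
$h = -888$ ($h = \left(-6\right) 148 = -888$)
$\frac{16984 - 9741}{B + h} = \frac{16984 - 9741}{13706 - 888} = \frac{7243}{12818}$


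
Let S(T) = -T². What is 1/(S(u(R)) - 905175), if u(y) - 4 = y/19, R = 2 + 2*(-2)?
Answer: -361/326773651 ≈ -1.1047e-6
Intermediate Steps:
R = -2 (R = 2 - 4 = -2)
u(y) = 4 + y/19
1/(S(u(R)) - 905175) = 1/(-(4 + (1/19)*(-2))² - 905175) = 1/(-(4 - 2/19)² - 905175) = 1/(-(74/19)² - 905175) = 1/(-1*5476/361 - 905175) = 1/(-5476/361 - 905175) = 1/(-326773651/361) = -361/326773651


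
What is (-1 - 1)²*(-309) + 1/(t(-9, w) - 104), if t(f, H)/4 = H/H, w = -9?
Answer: -123601/100 ≈ -1236.0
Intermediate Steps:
t(f, H) = 4 (t(f, H) = 4*(H/H) = 4*1 = 4)
(-1 - 1)²*(-309) + 1/(t(-9, w) - 104) = (-1 - 1)²*(-309) + 1/(4 - 104) = (-2)²*(-309) + 1/(-100) = 4*(-309) - 1/100 = -1236 - 1/100 = -123601/100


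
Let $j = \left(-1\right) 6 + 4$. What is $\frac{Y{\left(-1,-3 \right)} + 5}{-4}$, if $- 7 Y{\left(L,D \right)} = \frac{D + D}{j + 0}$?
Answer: $- \frac{8}{7} \approx -1.1429$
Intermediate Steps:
$j = -2$ ($j = -6 + 4 = -2$)
$Y{\left(L,D \right)} = \frac{D}{7}$ ($Y{\left(L,D \right)} = - \frac{\left(D + D\right) \frac{1}{-2 + 0}}{7} = - \frac{2 D \frac{1}{-2}}{7} = - \frac{2 D \left(- \frac{1}{2}\right)}{7} = - \frac{\left(-1\right) D}{7} = \frac{D}{7}$)
$\frac{Y{\left(-1,-3 \right)} + 5}{-4} = \frac{\frac{1}{7} \left(-3\right) + 5}{-4} = - \frac{- \frac{3}{7} + 5}{4} = \left(- \frac{1}{4}\right) \frac{32}{7} = - \frac{8}{7}$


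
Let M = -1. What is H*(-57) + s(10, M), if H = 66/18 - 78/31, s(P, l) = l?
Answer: -2064/31 ≈ -66.581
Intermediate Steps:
H = 107/93 (H = 66*(1/18) - 78*1/31 = 11/3 - 78/31 = 107/93 ≈ 1.1505)
H*(-57) + s(10, M) = (107/93)*(-57) - 1 = -2033/31 - 1 = -2064/31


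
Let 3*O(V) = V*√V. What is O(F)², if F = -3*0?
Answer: 0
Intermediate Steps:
F = 0
O(V) = V^(3/2)/3 (O(V) = (V*√V)/3 = V^(3/2)/3)
O(F)² = (0^(3/2)/3)² = ((⅓)*0)² = 0² = 0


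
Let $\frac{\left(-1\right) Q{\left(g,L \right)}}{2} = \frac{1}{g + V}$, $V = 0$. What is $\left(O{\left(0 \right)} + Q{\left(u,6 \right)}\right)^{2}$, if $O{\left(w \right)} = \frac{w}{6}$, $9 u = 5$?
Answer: $\frac{324}{25} \approx 12.96$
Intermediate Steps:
$u = \frac{5}{9}$ ($u = \frac{1}{9} \cdot 5 = \frac{5}{9} \approx 0.55556$)
$O{\left(w \right)} = \frac{w}{6}$ ($O{\left(w \right)} = w \frac{1}{6} = \frac{w}{6}$)
$Q{\left(g,L \right)} = - \frac{2}{g}$ ($Q{\left(g,L \right)} = - \frac{2}{g + 0} = - \frac{2}{g}$)
$\left(O{\left(0 \right)} + Q{\left(u,6 \right)}\right)^{2} = \left(\frac{1}{6} \cdot 0 - \frac{2}{\frac{5}{9}}\right)^{2} = \left(0 - \frac{18}{5}\right)^{2} = \left(- \frac{18}{5}\right)^{2} = \frac{324}{25}$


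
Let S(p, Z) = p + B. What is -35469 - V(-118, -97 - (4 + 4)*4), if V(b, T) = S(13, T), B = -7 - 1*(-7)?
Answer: -35482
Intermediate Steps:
B = 0 (B = -7 + 7 = 0)
S(p, Z) = p (S(p, Z) = p + 0 = p)
V(b, T) = 13
-35469 - V(-118, -97 - (4 + 4)*4) = -35469 - 1*13 = -35469 - 13 = -35482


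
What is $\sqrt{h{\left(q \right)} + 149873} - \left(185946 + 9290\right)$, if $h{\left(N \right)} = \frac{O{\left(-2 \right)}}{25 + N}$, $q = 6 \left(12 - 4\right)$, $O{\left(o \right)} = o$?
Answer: $-195236 + \frac{\sqrt{798673071}}{73} \approx -1.9485 \cdot 10^{5}$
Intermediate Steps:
$q = 48$ ($q = 6 \cdot 8 = 48$)
$h{\left(N \right)} = - \frac{2}{25 + N}$
$\sqrt{h{\left(q \right)} + 149873} - \left(185946 + 9290\right) = \sqrt{- \frac{2}{25 + 48} + 149873} - \left(185946 + 9290\right) = \sqrt{- \frac{2}{73} + 149873} - 195236 = \sqrt{\frac{10940727}{73}} - 195236 = \frac{\sqrt{798673071}}{73} - 195236 = -195236 + \frac{\sqrt{798673071}}{73}$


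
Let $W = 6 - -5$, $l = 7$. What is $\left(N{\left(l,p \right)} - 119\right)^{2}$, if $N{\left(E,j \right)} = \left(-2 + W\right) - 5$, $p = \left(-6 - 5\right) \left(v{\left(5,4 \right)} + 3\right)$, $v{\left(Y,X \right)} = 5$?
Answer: $13225$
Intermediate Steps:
$W = 11$ ($W = 6 + 5 = 11$)
$p = -88$ ($p = \left(-6 - 5\right) \left(5 + 3\right) = \left(-11\right) 8 = -88$)
$N{\left(E,j \right)} = 4$ ($N{\left(E,j \right)} = \left(-2 + 11\right) - 5 = 9 - 5 = 4$)
$\left(N{\left(l,p \right)} - 119\right)^{2} = \left(4 - 119\right)^{2} = \left(-115\right)^{2} = 13225$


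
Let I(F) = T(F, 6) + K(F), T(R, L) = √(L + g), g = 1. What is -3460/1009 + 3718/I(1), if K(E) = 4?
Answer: 14974708/9081 - 3718*√7/9 ≈ 556.03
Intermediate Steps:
T(R, L) = √(1 + L) (T(R, L) = √(L + 1) = √(1 + L))
I(F) = 4 + √7 (I(F) = √(1 + 6) + 4 = √7 + 4 = 4 + √7)
-3460/1009 + 3718/I(1) = -3460/1009 + 3718/(4 + √7)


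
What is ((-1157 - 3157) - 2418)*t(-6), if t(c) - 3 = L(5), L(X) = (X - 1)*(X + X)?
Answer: -289476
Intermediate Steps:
L(X) = 2*X*(-1 + X) (L(X) = (-1 + X)*(2*X) = 2*X*(-1 + X))
t(c) = 43 (t(c) = 3 + 2*5*(-1 + 5) = 3 + 2*5*4 = 3 + 40 = 43)
((-1157 - 3157) - 2418)*t(-6) = ((-1157 - 3157) - 2418)*43 = (-4314 - 2418)*43 = -6732*43 = -289476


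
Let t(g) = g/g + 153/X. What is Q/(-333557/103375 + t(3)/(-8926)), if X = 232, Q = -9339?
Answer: 666406939154000/230260102933 ≈ 2894.1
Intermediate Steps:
t(g) = 385/232 (t(g) = g/g + 153/232 = 1 + 153*(1/232) = 1 + 153/232 = 385/232)
Q/(-333557/103375 + t(3)/(-8926)) = -9339/(-333557/103375 + (385/232)/(-8926)) = -9339/(-333557*1/103375 + (385/232)*(-1/8926)) = -9339/(-333557/103375 - 385/2070832) = -9339/(-690780308799/214072258000) = -9339*(-214072258000/690780308799) = 666406939154000/230260102933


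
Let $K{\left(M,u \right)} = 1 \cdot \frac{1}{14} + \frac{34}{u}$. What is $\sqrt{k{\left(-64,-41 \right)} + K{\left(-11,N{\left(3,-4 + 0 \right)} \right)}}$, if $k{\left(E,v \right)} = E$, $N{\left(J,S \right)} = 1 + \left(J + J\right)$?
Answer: $\frac{i \sqrt{11578}}{14} \approx 7.6858 i$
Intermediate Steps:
$N{\left(J,S \right)} = 1 + 2 J$
$K{\left(M,u \right)} = \frac{1}{14} + \frac{34}{u}$ ($K{\left(M,u \right)} = 1 \cdot \frac{1}{14} + \frac{34}{u} = \frac{1}{14} + \frac{34}{u}$)
$\sqrt{k{\left(-64,-41 \right)} + K{\left(-11,N{\left(3,-4 + 0 \right)} \right)}} = \sqrt{-64 + \frac{476 + \left(1 + 2 \cdot 3\right)}{14 \left(1 + 2 \cdot 3\right)}} = \sqrt{-64 + \frac{476 + \left(1 + 6\right)}{14 \left(1 + 6\right)}} = \sqrt{-64 + \frac{476 + 7}{14 \cdot 7}} = \sqrt{-64 + \frac{1}{14} \cdot \frac{1}{7} \cdot 483} = \sqrt{-64 + \frac{69}{14}} = \sqrt{- \frac{827}{14}} = \frac{i \sqrt{11578}}{14}$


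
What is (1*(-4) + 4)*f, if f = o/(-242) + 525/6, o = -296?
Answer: 0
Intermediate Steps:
f = 21471/242 (f = -296/(-242) + 525/6 = -296*(-1/242) + 525*(⅙) = 148/121 + 175/2 = 21471/242 ≈ 88.723)
(1*(-4) + 4)*f = (1*(-4) + 4)*(21471/242) = (-4 + 4)*(21471/242) = 0*(21471/242) = 0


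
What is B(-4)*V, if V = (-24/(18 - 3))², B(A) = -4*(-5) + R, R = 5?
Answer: 64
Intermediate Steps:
B(A) = 25 (B(A) = -4*(-5) + 5 = 20 + 5 = 25)
V = 64/25 (V = (-24/15)² = ((1/15)*(-24))² = (-8/5)² = 64/25 ≈ 2.5600)
B(-4)*V = 25*(64/25) = 64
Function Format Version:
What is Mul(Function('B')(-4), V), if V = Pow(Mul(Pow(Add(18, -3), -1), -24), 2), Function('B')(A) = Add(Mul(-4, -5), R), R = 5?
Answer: 64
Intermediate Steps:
Function('B')(A) = 25 (Function('B')(A) = Add(Mul(-4, -5), 5) = Add(20, 5) = 25)
V = Rational(64, 25) (V = Pow(Mul(Pow(15, -1), -24), 2) = Pow(Mul(Rational(1, 15), -24), 2) = Pow(Rational(-8, 5), 2) = Rational(64, 25) ≈ 2.5600)
Mul(Function('B')(-4), V) = Mul(25, Rational(64, 25)) = 64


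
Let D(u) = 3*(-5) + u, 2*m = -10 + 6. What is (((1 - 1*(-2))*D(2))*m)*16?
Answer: 1248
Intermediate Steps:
m = -2 (m = (-10 + 6)/2 = (½)*(-4) = -2)
D(u) = -15 + u
(((1 - 1*(-2))*D(2))*m)*16 = (((1 - 1*(-2))*(-15 + 2))*(-2))*16 = (((1 + 2)*(-13))*(-2))*16 = ((3*(-13))*(-2))*16 = -39*(-2)*16 = 78*16 = 1248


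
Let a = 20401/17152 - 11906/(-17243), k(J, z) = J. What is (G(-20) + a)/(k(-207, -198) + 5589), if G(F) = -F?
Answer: 6471024875/1591736919552 ≈ 0.0040654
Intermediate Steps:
a = 555986155/295751936 (a = 20401*(1/17152) - 11906*(-1/17243) = 20401/17152 + 11906/17243 = 555986155/295751936 ≈ 1.8799)
(G(-20) + a)/(k(-207, -198) + 5589) = (-1*(-20) + 555986155/295751936)/(-207 + 5589) = (20 + 555986155/295751936)/5382 = (6471024875/295751936)*(1/5382) = 6471024875/1591736919552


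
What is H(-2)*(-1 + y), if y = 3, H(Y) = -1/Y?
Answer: 1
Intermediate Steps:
H(-2)*(-1 + y) = (-1/(-2))*(-1 + 3) = -1*(-½)*2 = (½)*2 = 1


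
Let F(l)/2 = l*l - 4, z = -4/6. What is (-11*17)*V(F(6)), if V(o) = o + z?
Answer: -35530/3 ≈ -11843.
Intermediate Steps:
z = -2/3 (z = -4*1/6 = -2/3 ≈ -0.66667)
F(l) = -8 + 2*l**2 (F(l) = 2*(l*l - 4) = 2*(l**2 - 4) = 2*(-4 + l**2) = -8 + 2*l**2)
V(o) = -2/3 + o (V(o) = o - 2/3 = -2/3 + o)
(-11*17)*V(F(6)) = (-11*17)*(-2/3 + (-8 + 2*6**2)) = -187*(-2/3 + (-8 + 2*36)) = -187*(-2/3 + (-8 + 72)) = -187*(-2/3 + 64) = -187*190/3 = -35530/3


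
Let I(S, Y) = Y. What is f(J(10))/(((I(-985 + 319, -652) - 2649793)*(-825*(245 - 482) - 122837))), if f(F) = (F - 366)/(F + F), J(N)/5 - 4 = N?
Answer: 37/3371472057800 ≈ 1.0974e-11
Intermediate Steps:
J(N) = 20 + 5*N
f(F) = (-366 + F)/(2*F) (f(F) = (-366 + F)/((2*F)) = (-366 + F)*(1/(2*F)) = (-366 + F)/(2*F))
f(J(10))/(((I(-985 + 319, -652) - 2649793)*(-825*(245 - 482) - 122837))) = ((-366 + (20 + 5*10))/(2*(20 + 5*10)))/(((-652 - 2649793)*(-825*(245 - 482) - 122837))) = ((-366 + (20 + 50))/(2*(20 + 50)))/((-2650445*(-825*(-237) - 122837))) = ((½)*(-366 + 70)/70)/((-2650445*(195525 - 122837))) = ((½)*(1/70)*(-296))/((-2650445*72688)) = -74/35/(-192655546160) = -74/35*(-1/192655546160) = 37/3371472057800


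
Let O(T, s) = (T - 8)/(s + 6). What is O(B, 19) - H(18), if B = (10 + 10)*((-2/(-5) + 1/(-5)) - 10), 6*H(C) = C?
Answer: -279/25 ≈ -11.160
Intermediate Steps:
H(C) = C/6
B = -196 (B = 20*((-2*(-⅕) + 1*(-⅕)) - 10) = 20*((⅖ - ⅕) - 10) = 20*(⅕ - 10) = 20*(-49/5) = -196)
O(T, s) = (-8 + T)/(6 + s)
O(B, 19) - H(18) = (-8 - 196)/(6 + 19) - 18/6 = -204/25 - 1*3 = (1/25)*(-204) - 3 = -204/25 - 3 = -279/25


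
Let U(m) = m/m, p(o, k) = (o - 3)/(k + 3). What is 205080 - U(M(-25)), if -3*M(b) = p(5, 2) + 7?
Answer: 205079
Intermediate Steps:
p(o, k) = (-3 + o)/(3 + k)
M(b) = -37/15 (M(b) = -((-3 + 5)/(3 + 2) + 7)/3 = -(2/5 + 7)/3 = -((⅕)*2 + 7)/3 = -(⅖ + 7)/3 = -⅓*37/5 = -37/15)
U(m) = 1
205080 - U(M(-25)) = 205080 - 1*1 = 205080 - 1 = 205079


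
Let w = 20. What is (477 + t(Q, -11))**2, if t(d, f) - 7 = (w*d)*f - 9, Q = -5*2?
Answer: 7155625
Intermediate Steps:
Q = -10
t(d, f) = -2 + 20*d*f (t(d, f) = 7 + ((20*d)*f - 9) = 7 + (20*d*f - 9) = 7 + (-9 + 20*d*f) = -2 + 20*d*f)
(477 + t(Q, -11))**2 = (477 + (-2 + 20*(-10)*(-11)))**2 = (477 + (-2 + 2200))**2 = (477 + 2198)**2 = 2675**2 = 7155625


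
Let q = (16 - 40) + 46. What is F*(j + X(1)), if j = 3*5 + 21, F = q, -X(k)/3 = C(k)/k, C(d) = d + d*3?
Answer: 528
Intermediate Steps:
C(d) = 4*d (C(d) = d + 3*d = 4*d)
X(k) = -12 (X(k) = -3*4*k/k = -3*4 = -12)
q = 22 (q = -24 + 46 = 22)
F = 22
j = 36 (j = 15 + 21 = 36)
F*(j + X(1)) = 22*(36 - 12) = 22*24 = 528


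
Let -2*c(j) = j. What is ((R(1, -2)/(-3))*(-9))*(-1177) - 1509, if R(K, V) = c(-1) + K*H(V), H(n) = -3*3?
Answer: 57009/2 ≈ 28505.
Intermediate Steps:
H(n) = -9
c(j) = -j/2
R(K, V) = ½ - 9*K (R(K, V) = -½*(-1) + K*(-9) = ½ - 9*K)
((R(1, -2)/(-3))*(-9))*(-1177) - 1509 = (((½ - 9*1)/(-3))*(-9))*(-1177) - 1509 = (((½ - 9)*(-⅓))*(-9))*(-1177) - 1509 = (-17/2*(-⅓)*(-9))*(-1177) - 1509 = ((17/6)*(-9))*(-1177) - 1509 = -51/2*(-1177) - 1509 = 60027/2 - 1509 = 57009/2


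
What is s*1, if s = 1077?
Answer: 1077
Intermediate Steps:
s*1 = 1077*1 = 1077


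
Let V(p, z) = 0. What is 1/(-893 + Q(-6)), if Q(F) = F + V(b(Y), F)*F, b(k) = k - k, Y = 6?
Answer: -1/899 ≈ -0.0011123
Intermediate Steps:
b(k) = 0
Q(F) = F (Q(F) = F + 0*F = F + 0 = F)
1/(-893 + Q(-6)) = 1/(-893 - 6) = 1/(-899) = -1/899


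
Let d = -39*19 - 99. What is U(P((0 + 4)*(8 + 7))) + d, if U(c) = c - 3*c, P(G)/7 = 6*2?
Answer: -1008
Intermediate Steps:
P(G) = 84 (P(G) = 7*(6*2) = 7*12 = 84)
U(c) = -2*c
d = -840 (d = -741 - 99 = -840)
U(P((0 + 4)*(8 + 7))) + d = -2*84 - 840 = -168 - 840 = -1008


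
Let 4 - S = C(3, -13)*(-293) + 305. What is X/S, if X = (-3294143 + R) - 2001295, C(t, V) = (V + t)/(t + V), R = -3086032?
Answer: 4190735/4 ≈ 1.0477e+6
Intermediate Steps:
C(t, V) = 1 (C(t, V) = (V + t)/(V + t) = 1)
X = -8381470 (X = (-3294143 - 3086032) - 2001295 = -6380175 - 2001295 = -8381470)
S = -8 (S = 4 - (1*(-293) + 305) = 4 - (-293 + 305) = 4 - 1*12 = 4 - 12 = -8)
X/S = -8381470/(-8) = -8381470*(-⅛) = 4190735/4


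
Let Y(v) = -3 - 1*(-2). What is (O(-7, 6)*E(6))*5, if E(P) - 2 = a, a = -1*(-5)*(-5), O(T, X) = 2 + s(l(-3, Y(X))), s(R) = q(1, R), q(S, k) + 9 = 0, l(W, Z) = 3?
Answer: 805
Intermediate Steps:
Y(v) = -1 (Y(v) = -3 + 2 = -1)
q(S, k) = -9 (q(S, k) = -9 + 0 = -9)
s(R) = -9
O(T, X) = -7 (O(T, X) = 2 - 9 = -7)
a = -25 (a = 5*(-5) = -25)
E(P) = -23 (E(P) = 2 - 25 = -23)
(O(-7, 6)*E(6))*5 = -7*(-23)*5 = 161*5 = 805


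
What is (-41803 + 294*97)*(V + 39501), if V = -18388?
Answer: -280486205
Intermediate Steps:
(-41803 + 294*97)*(V + 39501) = (-41803 + 294*97)*(-18388 + 39501) = (-41803 + 28518)*21113 = -13285*21113 = -280486205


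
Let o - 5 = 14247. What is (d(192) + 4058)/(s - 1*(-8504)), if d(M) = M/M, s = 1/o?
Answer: 57848868/121199009 ≈ 0.47730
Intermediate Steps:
o = 14252 (o = 5 + 14247 = 14252)
s = 1/14252 ≈ 7.0166e-5
d(M) = 1
(d(192) + 4058)/(s - 1*(-8504)) = (1 + 4058)/(1/14252 - 1*(-8504)) = 4059/(1/14252 + 8504) = 4059/(121199009/14252) = 4059*(14252/121199009) = 57848868/121199009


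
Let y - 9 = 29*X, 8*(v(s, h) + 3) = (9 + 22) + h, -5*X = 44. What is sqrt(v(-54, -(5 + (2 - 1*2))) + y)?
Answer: I*sqrt(24595)/10 ≈ 15.683*I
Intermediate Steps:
X = -44/5 (X = -1/5*44 = -44/5 ≈ -8.8000)
v(s, h) = 7/8 + h/8 (v(s, h) = -3 + ((9 + 22) + h)/8 = -3 + (31 + h)/8 = -3 + (31/8 + h/8) = 7/8 + h/8)
y = -1231/5 (y = 9 + 29*(-44/5) = 9 - 1276/5 = -1231/5 ≈ -246.20)
sqrt(v(-54, -(5 + (2 - 1*2))) + y) = sqrt((7/8 + (-(5 + (2 - 1*2)))/8) - 1231/5) = sqrt((7/8 + (-(5 + (2 - 2)))/8) - 1231/5) = sqrt((7/8 + (-(5 + 0))/8) - 1231/5) = sqrt((7/8 + (-1*5)/8) - 1231/5) = sqrt((7/8 + (1/8)*(-5)) - 1231/5) = sqrt((7/8 - 5/8) - 1231/5) = sqrt(1/4 - 1231/5) = sqrt(-4919/20) = I*sqrt(24595)/10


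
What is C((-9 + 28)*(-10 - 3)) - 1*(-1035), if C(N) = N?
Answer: 788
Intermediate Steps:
C((-9 + 28)*(-10 - 3)) - 1*(-1035) = (-9 + 28)*(-10 - 3) - 1*(-1035) = 19*(-13) + 1035 = -247 + 1035 = 788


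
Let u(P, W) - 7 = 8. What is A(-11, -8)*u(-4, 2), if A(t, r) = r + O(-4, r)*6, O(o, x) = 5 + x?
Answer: -390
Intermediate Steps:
u(P, W) = 15 (u(P, W) = 7 + 8 = 15)
A(t, r) = 30 + 7*r (A(t, r) = r + (5 + r)*6 = r + (30 + 6*r) = 30 + 7*r)
A(-11, -8)*u(-4, 2) = (30 + 7*(-8))*15 = (30 - 56)*15 = -26*15 = -390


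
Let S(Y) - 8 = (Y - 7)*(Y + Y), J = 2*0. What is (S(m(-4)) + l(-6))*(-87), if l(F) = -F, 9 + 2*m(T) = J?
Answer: -20445/2 ≈ -10223.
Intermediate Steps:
J = 0
m(T) = -9/2 (m(T) = -9/2 + (½)*0 = -9/2 + 0 = -9/2)
S(Y) = 8 + 2*Y*(-7 + Y) (S(Y) = 8 + (Y - 7)*(Y + Y) = 8 + (-7 + Y)*(2*Y) = 8 + 2*Y*(-7 + Y))
(S(m(-4)) + l(-6))*(-87) = ((8 - 14*(-9/2) + 2*(-9/2)²) - 1*(-6))*(-87) = ((8 + 63 + 2*(81/4)) + 6)*(-87) = ((8 + 63 + 81/2) + 6)*(-87) = (223/2 + 6)*(-87) = (235/2)*(-87) = -20445/2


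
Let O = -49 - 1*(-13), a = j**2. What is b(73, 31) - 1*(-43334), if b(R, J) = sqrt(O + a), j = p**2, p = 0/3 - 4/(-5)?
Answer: 43334 + 2*I*sqrt(5561)/25 ≈ 43334.0 + 5.9658*I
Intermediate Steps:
p = 4/5 (p = 0*(1/3) - 4*(-1/5) = 0 + 4/5 = 4/5 ≈ 0.80000)
j = 16/25 (j = (4/5)**2 = 16/25 ≈ 0.64000)
a = 256/625 (a = (16/25)**2 = 256/625 ≈ 0.40960)
O = -36 (O = -49 + 13 = -36)
b(R, J) = 2*I*sqrt(5561)/25 (b(R, J) = sqrt(-36 + 256/625) = sqrt(-22244/625) = 2*I*sqrt(5561)/25)
b(73, 31) - 1*(-43334) = 2*I*sqrt(5561)/25 - 1*(-43334) = 2*I*sqrt(5561)/25 + 43334 = 43334 + 2*I*sqrt(5561)/25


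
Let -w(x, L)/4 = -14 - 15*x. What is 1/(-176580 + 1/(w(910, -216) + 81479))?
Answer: -136135/24038718299 ≈ -5.6632e-6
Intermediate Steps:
w(x, L) = 56 + 60*x (w(x, L) = -4*(-14 - 15*x) = 56 + 60*x)
1/(-176580 + 1/(w(910, -216) + 81479)) = 1/(-176580 + 1/((56 + 60*910) + 81479)) = 1/(-176580 + 1/((56 + 54600) + 81479)) = 1/(-176580 + 1/(54656 + 81479)) = 1/(-176580 + 1/136135) = 1/(-24038718299/136135) = -136135/24038718299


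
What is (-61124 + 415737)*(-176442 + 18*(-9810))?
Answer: -125186190486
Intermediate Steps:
(-61124 + 415737)*(-176442 + 18*(-9810)) = 354613*(-176442 - 176580) = 354613*(-353022) = -125186190486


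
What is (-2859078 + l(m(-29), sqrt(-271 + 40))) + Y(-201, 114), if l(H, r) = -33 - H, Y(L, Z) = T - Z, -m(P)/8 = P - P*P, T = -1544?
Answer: -2867729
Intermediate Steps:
m(P) = -8*P + 8*P**2 (m(P) = -8*(P - P*P) = -8*(P - P**2) = -8*P + 8*P**2)
Y(L, Z) = -1544 - Z
(-2859078 + l(m(-29), sqrt(-271 + 40))) + Y(-201, 114) = (-2859078 + (-33 - 8*(-29)*(-1 - 29))) + (-1544 - 1*114) = (-2859078 + (-33 - 8*(-29)*(-30))) + (-1544 - 114) = (-2859078 + (-33 - 1*6960)) - 1658 = (-2859078 + (-33 - 6960)) - 1658 = (-2859078 - 6993) - 1658 = -2866071 - 1658 = -2867729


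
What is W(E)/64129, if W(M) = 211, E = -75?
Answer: 211/64129 ≈ 0.0032902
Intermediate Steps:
W(E)/64129 = 211/64129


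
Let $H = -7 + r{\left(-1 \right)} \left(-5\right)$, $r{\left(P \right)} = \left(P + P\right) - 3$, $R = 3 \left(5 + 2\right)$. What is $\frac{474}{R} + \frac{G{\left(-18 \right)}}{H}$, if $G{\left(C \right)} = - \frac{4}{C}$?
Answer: $\frac{12805}{567} \approx 22.584$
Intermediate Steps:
$R = 21$ ($R = 3 \cdot 7 = 21$)
$r{\left(P \right)} = -3 + 2 P$ ($r{\left(P \right)} = 2 P - 3 = -3 + 2 P$)
$H = 18$ ($H = -7 + \left(-3 + 2 \left(-1\right)\right) \left(-5\right) = -7 + \left(-3 - 2\right) \left(-5\right) = -7 - -25 = -7 + 25 = 18$)
$\frac{474}{R} + \frac{G{\left(-18 \right)}}{H} = \frac{474}{21} + \frac{\left(-4\right) \frac{1}{-18}}{18} = 474 \cdot \frac{1}{21} + \left(-4\right) \left(- \frac{1}{18}\right) \frac{1}{18} = \frac{158}{7} + \frac{2}{9} \cdot \frac{1}{18} = \frac{158}{7} + \frac{1}{81} = \frac{12805}{567}$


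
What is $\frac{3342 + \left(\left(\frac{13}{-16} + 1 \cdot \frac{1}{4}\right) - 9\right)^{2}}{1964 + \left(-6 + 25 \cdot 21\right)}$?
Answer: $\frac{878961}{635648} \approx 1.3828$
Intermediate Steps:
$\frac{3342 + \left(\left(\frac{13}{-16} + 1 \cdot \frac{1}{4}\right) - 9\right)^{2}}{1964 + \left(-6 + 25 \cdot 21\right)} = \frac{3342 + \left(\left(13 \left(- \frac{1}{16}\right) + 1 \cdot \frac{1}{4}\right) - 9\right)^{2}}{1964 + \left(-6 + 525\right)} = \frac{3342 + \left(\left(- \frac{13}{16} + \frac{1}{4}\right) - 9\right)^{2}}{1964 + 519} = \frac{3342 + \left(- \frac{9}{16} - 9\right)^{2}}{2483} = \left(3342 + \left(- \frac{153}{16}\right)^{2}\right) \frac{1}{2483} = \left(3342 + \frac{23409}{256}\right) \frac{1}{2483} = \frac{878961}{256} \cdot \frac{1}{2483} = \frac{878961}{635648}$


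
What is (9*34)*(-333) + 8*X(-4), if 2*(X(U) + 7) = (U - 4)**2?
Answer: -101698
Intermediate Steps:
X(U) = -7 + (-4 + U)**2/2 (X(U) = -7 + (U - 4)**2/2 = -7 + (-4 + U)**2/2)
(9*34)*(-333) + 8*X(-4) = (9*34)*(-333) + 8*(-7 + (-4 - 4)**2/2) = 306*(-333) + 8*(-7 + (1/2)*(-8)**2) = -101898 + 8*(-7 + (1/2)*64) = -101898 + 8*(-7 + 32) = -101898 + 8*25 = -101898 + 200 = -101698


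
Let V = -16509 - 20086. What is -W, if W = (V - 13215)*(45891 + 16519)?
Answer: 3108642100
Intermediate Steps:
V = -36595
W = -3108642100 (W = (-36595 - 13215)*(45891 + 16519) = -49810*62410 = -3108642100)
-W = -1*(-3108642100) = 3108642100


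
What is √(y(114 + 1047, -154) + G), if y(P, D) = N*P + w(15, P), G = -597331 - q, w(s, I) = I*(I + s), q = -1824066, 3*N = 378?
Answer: √2738357 ≈ 1654.8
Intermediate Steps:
N = 126 (N = (⅓)*378 = 126)
G = 1226735 (G = -597331 - 1*(-1824066) = -597331 + 1824066 = 1226735)
y(P, D) = 126*P + P*(15 + P) (y(P, D) = 126*P + P*(P + 15) = 126*P + P*(15 + P))
√(y(114 + 1047, -154) + G) = √((114 + 1047)*(141 + (114 + 1047)) + 1226735) = √(1161*(141 + 1161) + 1226735) = √(1161*1302 + 1226735) = √(1511622 + 1226735) = √2738357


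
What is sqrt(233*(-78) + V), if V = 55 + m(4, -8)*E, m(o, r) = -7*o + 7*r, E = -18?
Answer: I*sqrt(16607) ≈ 128.87*I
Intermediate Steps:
V = 1567 (V = 55 + (-7*4 + 7*(-8))*(-18) = 55 + (-28 - 56)*(-18) = 55 - 84*(-18) = 55 + 1512 = 1567)
sqrt(233*(-78) + V) = sqrt(233*(-78) + 1567) = sqrt(-18174 + 1567) = sqrt(-16607) = I*sqrt(16607)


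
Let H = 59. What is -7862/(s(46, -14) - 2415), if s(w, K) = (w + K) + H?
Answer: 3931/1162 ≈ 3.3830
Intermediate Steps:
s(w, K) = 59 + K + w (s(w, K) = (w + K) + 59 = (K + w) + 59 = 59 + K + w)
-7862/(s(46, -14) - 2415) = -7862/((59 - 14 + 46) - 2415) = -7862/(91 - 2415) = -7862/(-2324) = -7862*(-1/2324) = 3931/1162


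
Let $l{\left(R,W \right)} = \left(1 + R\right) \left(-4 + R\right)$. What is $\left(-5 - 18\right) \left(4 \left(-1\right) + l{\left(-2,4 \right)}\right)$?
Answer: $-46$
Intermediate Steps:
$\left(-5 - 18\right) \left(4 \left(-1\right) + l{\left(-2,4 \right)}\right) = \left(-5 - 18\right) \left(4 \left(-1\right) - \left(-2 - 4\right)\right) = \left(-5 - 18\right) \left(-4 + \left(-4 + 4 + 6\right)\right) = - 23 \left(-4 + 6\right) = \left(-23\right) 2 = -46$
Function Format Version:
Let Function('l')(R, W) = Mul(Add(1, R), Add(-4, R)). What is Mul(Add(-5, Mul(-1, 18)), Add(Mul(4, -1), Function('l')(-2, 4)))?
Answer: -46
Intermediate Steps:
Mul(Add(-5, Mul(-1, 18)), Add(Mul(4, -1), Function('l')(-2, 4))) = Mul(Add(-5, Mul(-1, 18)), Add(Mul(4, -1), Add(-4, Pow(-2, 2), Mul(-3, -2)))) = Mul(Add(-5, -18), Add(-4, Add(-4, 4, 6))) = Mul(-23, Add(-4, 6)) = Mul(-23, 2) = -46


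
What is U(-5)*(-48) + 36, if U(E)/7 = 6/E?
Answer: 2196/5 ≈ 439.20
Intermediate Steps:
U(E) = 42/E (U(E) = 7*(6/E) = 42/E)
U(-5)*(-48) + 36 = (42/(-5))*(-48) + 36 = (42*(-⅕))*(-48) + 36 = -42/5*(-48) + 36 = 2016/5 + 36 = 2196/5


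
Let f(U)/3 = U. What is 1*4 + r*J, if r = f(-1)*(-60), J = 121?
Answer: 21784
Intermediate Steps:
f(U) = 3*U
r = 180 (r = (3*(-1))*(-60) = -3*(-60) = 180)
1*4 + r*J = 1*4 + 180*121 = 4 + 21780 = 21784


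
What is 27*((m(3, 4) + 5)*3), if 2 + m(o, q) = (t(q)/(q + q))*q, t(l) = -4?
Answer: 81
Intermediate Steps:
m(o, q) = -4 (m(o, q) = -2 + (-4/(q + q))*q = -2 + (-4*1/(2*q))*q = -2 + (-2/q)*q = -2 - 2 = -4)
27*((m(3, 4) + 5)*3) = 27*((-4 + 5)*3) = 27*(1*3) = 27*3 = 81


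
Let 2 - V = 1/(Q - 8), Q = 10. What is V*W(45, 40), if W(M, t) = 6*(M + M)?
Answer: 810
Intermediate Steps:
W(M, t) = 12*M (W(M, t) = 6*(2*M) = 12*M)
V = 3/2 (V = 2 - 1/(10 - 8) = 2 - 1/2 = 3/2 ≈ 1.5000)
V*W(45, 40) = 3*(12*45)/2 = (3/2)*540 = 810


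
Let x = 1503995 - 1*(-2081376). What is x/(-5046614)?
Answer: -3585371/5046614 ≈ -0.71045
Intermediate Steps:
x = 3585371 (x = 1503995 + 2081376 = 3585371)
x/(-5046614) = 3585371/(-5046614) = 3585371*(-1/5046614) = -3585371/5046614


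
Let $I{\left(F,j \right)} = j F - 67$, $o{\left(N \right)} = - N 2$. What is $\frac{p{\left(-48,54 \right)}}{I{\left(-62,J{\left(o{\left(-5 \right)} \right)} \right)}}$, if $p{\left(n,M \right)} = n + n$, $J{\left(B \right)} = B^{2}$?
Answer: $\frac{32}{2089} \approx 0.015318$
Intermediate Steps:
$o{\left(N \right)} = - 2 N$
$p{\left(n,M \right)} = 2 n$
$I{\left(F,j \right)} = -67 + F j$ ($I{\left(F,j \right)} = F j - 67 = -67 + F j$)
$\frac{p{\left(-48,54 \right)}}{I{\left(-62,J{\left(o{\left(-5 \right)} \right)} \right)}} = \frac{2 \left(-48\right)}{-67 - 62 \left(\left(-2\right) \left(-5\right)\right)^{2}} = - \frac{96}{-67 - 62 \cdot 10^{2}} = - \frac{96}{-67 - 6200} = - \frac{96}{-6267} = \left(-96\right) \left(- \frac{1}{6267}\right) = \frac{32}{2089}$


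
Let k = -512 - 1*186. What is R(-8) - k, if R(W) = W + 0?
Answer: 690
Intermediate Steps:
R(W) = W
k = -698 (k = -512 - 186 = -698)
R(-8) - k = -8 - 1*(-698) = -8 + 698 = 690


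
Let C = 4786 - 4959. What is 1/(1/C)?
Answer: -173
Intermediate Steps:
C = -173
1/(1/C) = 1/(1/(-173)) = 1/(-1/173) = -173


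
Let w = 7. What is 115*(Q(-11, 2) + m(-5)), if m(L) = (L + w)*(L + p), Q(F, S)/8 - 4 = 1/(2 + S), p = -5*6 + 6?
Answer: -2760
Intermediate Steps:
p = -24 (p = -30 + 6 = -24)
Q(F, S) = 32 + 8/(2 + S)
m(L) = (-24 + L)*(7 + L) (m(L) = (L + 7)*(L - 24) = (7 + L)*(-24 + L) = (-24 + L)*(7 + L))
115*(Q(-11, 2) + m(-5)) = 115*(8*(9 + 4*2)/(2 + 2) + (-168 + (-5)² - 17*(-5))) = 115*(8*(9 + 8)/4 + (-168 + 25 + 85)) = 115*(8*(¼)*17 - 58) = 115*(34 - 58) = 115*(-24) = -2760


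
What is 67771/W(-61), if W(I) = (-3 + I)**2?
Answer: 67771/4096 ≈ 16.546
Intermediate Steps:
67771/W(-61) = 67771/((-3 - 61)**2) = 67771/((-64)**2) = 67771/4096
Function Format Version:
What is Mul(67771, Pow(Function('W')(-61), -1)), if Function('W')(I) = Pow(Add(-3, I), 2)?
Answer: Rational(67771, 4096) ≈ 16.546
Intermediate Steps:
Mul(67771, Pow(Function('W')(-61), -1)) = Mul(67771, Pow(Pow(Add(-3, -61), 2), -1)) = Mul(67771, Pow(Pow(-64, 2), -1)) = Mul(67771, Pow(4096, -1)) = Mul(67771, Rational(1, 4096)) = Rational(67771, 4096)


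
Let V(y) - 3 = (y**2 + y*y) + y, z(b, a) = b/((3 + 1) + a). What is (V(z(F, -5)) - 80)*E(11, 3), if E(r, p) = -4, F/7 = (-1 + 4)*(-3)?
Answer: -31696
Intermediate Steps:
F = -63 (F = 7*((-1 + 4)*(-3)) = 7*(3*(-3)) = 7*(-9) = -63)
z(b, a) = b/(4 + a)
V(y) = 3 + y + 2*y**2 (V(y) = 3 + ((y**2 + y*y) + y) = 3 + ((y**2 + y**2) + y) = 3 + (2*y**2 + y) = 3 + (y + 2*y**2) = 3 + y + 2*y**2)
(V(z(F, -5)) - 80)*E(11, 3) = ((3 - 63/(4 - 5) + 2*(-63/(4 - 5))**2) - 80)*(-4) = ((3 - 63/(-1) + 2*(-63/(-1))**2) - 80)*(-4) = ((3 - 63*(-1) + 2*(-63*(-1))**2) - 80)*(-4) = ((3 + 63 + 2*63**2) - 80)*(-4) = ((3 + 63 + 2*3969) - 80)*(-4) = ((3 + 63 + 7938) - 80)*(-4) = (8004 - 80)*(-4) = 7924*(-4) = -31696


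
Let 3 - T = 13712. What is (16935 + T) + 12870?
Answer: 16096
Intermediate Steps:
T = -13709 (T = 3 - 1*13712 = 3 - 13712 = -13709)
(16935 + T) + 12870 = (16935 - 13709) + 12870 = 3226 + 12870 = 16096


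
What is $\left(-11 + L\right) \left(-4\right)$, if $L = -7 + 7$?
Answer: $44$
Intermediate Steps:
$L = 0$
$\left(-11 + L\right) \left(-4\right) = \left(-11 + 0\right) \left(-4\right) = \left(-11\right) \left(-4\right) = 44$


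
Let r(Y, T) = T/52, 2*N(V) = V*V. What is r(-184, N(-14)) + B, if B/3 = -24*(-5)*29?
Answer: 271489/26 ≈ 10442.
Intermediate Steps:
N(V) = V**2/2 (N(V) = (V*V)/2 = V**2/2)
r(Y, T) = T/52 (r(Y, T) = T*(1/52) = T/52)
B = 10440 (B = 3*(-24*(-5)*29) = 3*(120*29) = 3*3480 = 10440)
r(-184, N(-14)) + B = ((1/2)*(-14)**2)/52 + 10440 = ((1/2)*196)/52 + 10440 = (1/52)*98 + 10440 = 49/26 + 10440 = 271489/26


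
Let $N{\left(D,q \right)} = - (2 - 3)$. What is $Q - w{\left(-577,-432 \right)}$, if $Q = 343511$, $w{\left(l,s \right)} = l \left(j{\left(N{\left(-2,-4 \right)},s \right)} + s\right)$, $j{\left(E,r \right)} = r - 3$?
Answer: $-156748$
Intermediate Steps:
$N{\left(D,q \right)} = 1$ ($N{\left(D,q \right)} = \left(-1\right) \left(-1\right) = 1$)
$j{\left(E,r \right)} = -3 + r$
$w{\left(l,s \right)} = l \left(-3 + 2 s\right)$ ($w{\left(l,s \right)} = l \left(\left(-3 + s\right) + s\right) = l \left(-3 + 2 s\right)$)
$Q - w{\left(-577,-432 \right)} = 343511 - - 577 \left(-3 + 2 \left(-432\right)\right) = 343511 - - 577 \left(-3 - 864\right) = 343511 - \left(-577\right) \left(-867\right) = 343511 - 500259 = -156748$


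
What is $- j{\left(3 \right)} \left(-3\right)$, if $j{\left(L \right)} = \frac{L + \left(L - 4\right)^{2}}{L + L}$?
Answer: $2$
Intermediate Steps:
$j{\left(L \right)} = \frac{L + \left(-4 + L\right)^{2}}{2 L}$
$- j{\left(3 \right)} \left(-3\right) = - \frac{3 + \left(-4 + 3\right)^{2}}{2 \cdot 3} \left(-3\right) = - \frac{3 + \left(-1\right)^{2}}{2 \cdot 3} \left(-3\right) = - \frac{3 + 1}{2 \cdot 3} \left(-3\right) = - \frac{4}{2 \cdot 3} \left(-3\right) = \left(-1\right) \frac{2}{3} \left(-3\right) = \left(- \frac{2}{3}\right) \left(-3\right) = 2$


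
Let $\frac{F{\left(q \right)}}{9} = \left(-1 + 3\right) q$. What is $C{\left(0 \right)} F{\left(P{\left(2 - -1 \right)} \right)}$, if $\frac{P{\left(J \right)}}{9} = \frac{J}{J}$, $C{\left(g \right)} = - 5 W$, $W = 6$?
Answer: $-4860$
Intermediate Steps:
$C{\left(g \right)} = -30$ ($C{\left(g \right)} = \left(-5\right) 6 = -30$)
$P{\left(J \right)} = 9$ ($P{\left(J \right)} = 9 \frac{J}{J} = 9 \cdot 1 = 9$)
$F{\left(q \right)} = 18 q$ ($F{\left(q \right)} = 9 \left(-1 + 3\right) q = 9 \cdot 2 q = 18 q$)
$C{\left(0 \right)} F{\left(P{\left(2 - -1 \right)} \right)} = - 30 \cdot 18 \cdot 9 = \left(-30\right) 162 = -4860$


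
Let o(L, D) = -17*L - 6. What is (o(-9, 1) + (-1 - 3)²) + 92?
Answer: 255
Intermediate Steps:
o(L, D) = -6 - 17*L
(o(-9, 1) + (-1 - 3)²) + 92 = ((-6 - 17*(-9)) + (-1 - 3)²) + 92 = ((-6 + 153) + (-4)²) + 92 = (147 + 16) + 92 = 163 + 92 = 255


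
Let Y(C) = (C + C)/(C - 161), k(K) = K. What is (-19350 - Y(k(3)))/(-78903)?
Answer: 509549/2077779 ≈ 0.24524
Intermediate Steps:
Y(C) = 2*C/(-161 + C) (Y(C) = (2*C)/(-161 + C) = 2*C/(-161 + C))
(-19350 - Y(k(3)))/(-78903) = (-19350 - 2*3/(-161 + 3))/(-78903) = (-19350 - 2*3/(-158))*(-1/78903) = (-19350 - 2*3*(-1)/158)*(-1/78903) = (-19350 - 1*(-3/79))*(-1/78903) = (-19350 + 3/79)*(-1/78903) = -1528647/79*(-1/78903) = 509549/2077779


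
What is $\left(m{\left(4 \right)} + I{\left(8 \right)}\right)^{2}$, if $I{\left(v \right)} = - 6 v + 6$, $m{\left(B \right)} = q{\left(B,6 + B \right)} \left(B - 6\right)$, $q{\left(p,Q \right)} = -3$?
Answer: $1296$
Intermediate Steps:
$m{\left(B \right)} = 18 - 3 B$ ($m{\left(B \right)} = - 3 \left(B - 6\right) = - 3 \left(-6 + B\right) = 18 - 3 B$)
$I{\left(v \right)} = 6 - 6 v$
$\left(m{\left(4 \right)} + I{\left(8 \right)}\right)^{2} = \left(\left(18 - 12\right) + \left(6 - 48\right)\right)^{2} = \left(6 - 42\right)^{2} = \left(-36\right)^{2} = 1296$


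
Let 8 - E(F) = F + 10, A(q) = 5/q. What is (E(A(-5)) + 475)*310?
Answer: 146940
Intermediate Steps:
E(F) = -2 - F (E(F) = 8 - (F + 10) = 8 - (10 + F) = 8 + (-10 - F) = -2 - F)
(E(A(-5)) + 475)*310 = ((-2 - 5/(-5)) + 475)*310 = ((-2 - 5*(-1)/5) + 475)*310 = ((-2 - 1*(-1)) + 475)*310 = ((-2 + 1) + 475)*310 = (-1 + 475)*310 = 474*310 = 146940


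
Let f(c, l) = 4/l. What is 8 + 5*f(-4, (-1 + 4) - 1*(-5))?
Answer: 21/2 ≈ 10.500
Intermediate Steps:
8 + 5*f(-4, (-1 + 4) - 1*(-5)) = 8 + 5*(4/((-1 + 4) - 1*(-5))) = 8 + 5*(4/(3 + 5)) = 8 + 5*(4/8) = 8 + 5*(4*(1/8)) = 8 + 5*(1/2) = 8 + 5/2 = 21/2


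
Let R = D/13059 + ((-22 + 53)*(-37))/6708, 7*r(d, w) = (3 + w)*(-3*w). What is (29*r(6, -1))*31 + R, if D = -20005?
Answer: 157156321559/204399468 ≈ 768.87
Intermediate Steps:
r(d, w) = -3*w*(3 + w)/7 (r(d, w) = ((3 + w)*(-3*w))/7 = (-3*w*(3 + w))/7 = -3*w*(3 + w)/7)
R = -49724071/29199924 (R = -20005/13059 + ((-22 + 53)*(-37))/6708 = -20005*1/13059 + (31*(-37))*(1/6708) = -20005/13059 - 1147*1/6708 = -20005/13059 - 1147/6708 = -49724071/29199924 ≈ -1.7029)
(29*r(6, -1))*31 + R = (29*(-3/7*(-1)*(3 - 1)))*31 - 49724071/29199924 = (29*(-3/7*(-1)*2))*31 - 49724071/29199924 = (29*(6/7))*31 - 49724071/29199924 = (174/7)*31 - 49724071/29199924 = 5394/7 - 49724071/29199924 = 157156321559/204399468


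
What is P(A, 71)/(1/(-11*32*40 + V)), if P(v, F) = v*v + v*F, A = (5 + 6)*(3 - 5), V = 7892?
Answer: 6670664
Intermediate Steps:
A = -22 (A = 11*(-2) = -22)
P(v, F) = v² + F*v
P(A, 71)/(1/(-11*32*40 + V)) = (-22*(71 - 22))/(1/(-11*32*40 + 7892)) = (-22*49)/(1/(-352*40 + 7892)) = -1078/(1/(-14080 + 7892)) = -1078/(1/(-6188)) = -1078/(-1/6188) = -1078*(-6188) = 6670664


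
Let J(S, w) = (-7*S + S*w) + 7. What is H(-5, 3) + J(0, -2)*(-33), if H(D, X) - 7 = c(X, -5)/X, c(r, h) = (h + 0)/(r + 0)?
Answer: -2021/9 ≈ -224.56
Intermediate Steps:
c(r, h) = h/r
J(S, w) = 7 - 7*S + S*w
H(D, X) = 7 - 5/X**2 (H(D, X) = 7 + (-5/X)/X = 7 - 5/X**2)
H(-5, 3) + J(0, -2)*(-33) = (7 - 5/3**2) + (7 - 7*0 + 0*(-2))*(-33) = (7 - 5*1/9) + (7 + 0 + 0)*(-33) = (7 - 5/9) + 7*(-33) = 58/9 - 231 = -2021/9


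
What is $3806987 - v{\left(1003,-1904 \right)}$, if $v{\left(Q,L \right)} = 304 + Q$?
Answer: $3805680$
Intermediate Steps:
$3806987 - v{\left(1003,-1904 \right)} = 3806987 - \left(304 + 1003\right) = 3806987 - 1307 = 3805680$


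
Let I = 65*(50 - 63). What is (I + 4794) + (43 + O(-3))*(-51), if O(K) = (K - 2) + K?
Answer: 2164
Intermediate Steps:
O(K) = -2 + 2*K (O(K) = (-2 + K) + K = -2 + 2*K)
I = -845 (I = 65*(-13) = -845)
(I + 4794) + (43 + O(-3))*(-51) = (-845 + 4794) + (43 + (-2 + 2*(-3)))*(-51) = 3949 + (43 + (-2 - 6))*(-51) = 3949 + (43 - 8)*(-51) = 3949 + 35*(-51) = 3949 - 1785 = 2164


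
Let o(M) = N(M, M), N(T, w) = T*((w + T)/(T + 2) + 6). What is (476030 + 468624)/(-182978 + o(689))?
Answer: -326377957/61315881 ≈ -5.3229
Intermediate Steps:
N(T, w) = T*(6 + (T + w)/(2 + T)) (N(T, w) = T*((T + w)/(2 + T) + 6) = T*(6 + (T + w)/(2 + T)))
o(M) = M*(12 + 8*M)/(2 + M) (o(M) = M*(12 + M + 7*M)/(2 + M) = M*(12 + 8*M)/(2 + M))
(476030 + 468624)/(-182978 + o(689)) = (476030 + 468624)/(-182978 + 4*689*(3 + 2*689)/(2 + 689)) = 944654/(-182978 + 4*689*(3 + 1378)/691) = 944654/(-182978 + 4*689*(1/691)*1381) = 944654/(-182978 + 3806036/691) = 944654/(-122631762/691) = 944654*(-691/122631762) = -326377957/61315881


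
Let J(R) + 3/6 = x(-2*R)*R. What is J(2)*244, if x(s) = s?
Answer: -2074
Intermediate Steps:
J(R) = -½ - 2*R² (J(R) = -½ + (-2*R)*R = -½ - 2*R²)
J(2)*244 = (-½ - 2*2²)*244 = (-½ - 2*4)*244 = (-½ - 8)*244 = -17/2*244 = -2074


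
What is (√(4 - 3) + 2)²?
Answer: 9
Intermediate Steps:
(√(4 - 3) + 2)² = (√1 + 2)² = (1 + 2)² = 3² = 9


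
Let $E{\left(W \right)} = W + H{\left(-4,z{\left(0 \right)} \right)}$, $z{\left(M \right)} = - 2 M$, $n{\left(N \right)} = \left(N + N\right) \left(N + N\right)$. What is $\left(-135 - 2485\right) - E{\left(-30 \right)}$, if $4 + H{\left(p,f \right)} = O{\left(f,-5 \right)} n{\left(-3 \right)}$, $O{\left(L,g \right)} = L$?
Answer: $-2586$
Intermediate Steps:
$n{\left(N \right)} = 4 N^{2}$ ($n{\left(N \right)} = 2 N 2 N = 4 N^{2}$)
$H{\left(p,f \right)} = -4 + 36 f$ ($H{\left(p,f \right)} = -4 + f 4 \left(-3\right)^{2} = -4 + f 4 \cdot 9 = -4 + f 36 = -4 + 36 f$)
$E{\left(W \right)} = -4 + W$ ($E{\left(W \right)} = W - \left(4 - 36 \left(\left(-2\right) 0\right)\right) = W + \left(-4 + 36 \cdot 0\right) = W + \left(-4 + 0\right) = W - 4 = -4 + W$)
$\left(-135 - 2485\right) - E{\left(-30 \right)} = \left(-135 - 2485\right) - \left(-4 - 30\right) = \left(-135 - 2485\right) - -34 = -2620 + 34 = -2586$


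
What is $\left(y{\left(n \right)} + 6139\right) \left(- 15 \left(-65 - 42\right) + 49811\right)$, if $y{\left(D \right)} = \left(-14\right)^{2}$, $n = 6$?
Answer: $325720360$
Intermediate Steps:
$y{\left(D \right)} = 196$
$\left(y{\left(n \right)} + 6139\right) \left(- 15 \left(-65 - 42\right) + 49811\right) = \left(196 + 6139\right) \left(- 15 \left(-65 - 42\right) + 49811\right) = 6335 \left(\left(-15\right) \left(-107\right) + 49811\right) = 6335 \left(1605 + 49811\right) = 6335 \cdot 51416 = 325720360$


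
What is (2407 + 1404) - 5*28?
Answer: 3671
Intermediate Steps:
(2407 + 1404) - 5*28 = 3811 - 140 = 3671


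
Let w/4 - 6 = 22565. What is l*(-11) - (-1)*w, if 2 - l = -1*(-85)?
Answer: 91197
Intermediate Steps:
w = 90284 (w = 24 + 4*22565 = 24 + 90260 = 90284)
l = -83 (l = 2 - (-1)*(-85) = 2 - 1*85 = 2 - 85 = -83)
l*(-11) - (-1)*w = -83*(-11) - (-1)*90284 = 913 - 1*(-90284) = 913 + 90284 = 91197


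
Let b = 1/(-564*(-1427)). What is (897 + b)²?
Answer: 521183960148134089/647748109584 ≈ 8.0461e+5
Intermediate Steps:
b = 1/804828 (b = -1/564*(-1/1427) = 1/804828 ≈ 1.2425e-6)
(897 + b)² = (897 + 1/804828)² = (721930717/804828)² = 521183960148134089/647748109584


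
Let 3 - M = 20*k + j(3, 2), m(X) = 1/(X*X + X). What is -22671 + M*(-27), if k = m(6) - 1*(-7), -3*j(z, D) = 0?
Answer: -132714/7 ≈ -18959.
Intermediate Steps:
j(z, D) = 0 (j(z, D) = -1/3*0 = 0)
m(X) = 1/(X + X**2) (m(X) = 1/(X**2 + X) = 1/(X + X**2))
k = 295/42 (k = 1/(6*(1 + 6)) - 1*(-7) = (1/6)/7 + 7 = (1/6)*(1/7) + 7 = 1/42 + 7 = 295/42 ≈ 7.0238)
M = -2887/21 (M = 3 - (20*(295/42) + 0) = 3 - (2950/21 + 0) = 3 - 1*2950/21 = 3 - 2950/21 = -2887/21 ≈ -137.48)
-22671 + M*(-27) = -22671 - 2887/21*(-27) = -22671 + 25983/7 = -132714/7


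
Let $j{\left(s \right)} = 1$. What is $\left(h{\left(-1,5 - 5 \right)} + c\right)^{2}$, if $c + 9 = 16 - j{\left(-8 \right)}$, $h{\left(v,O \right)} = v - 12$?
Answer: $49$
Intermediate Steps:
$h{\left(v,O \right)} = -12 + v$
$c = 6$ ($c = -9 + \left(16 - 1\right) = -9 + 15 = 6$)
$\left(h{\left(-1,5 - 5 \right)} + c\right)^{2} = \left(\left(-12 - 1\right) + 6\right)^{2} = \left(-13 + 6\right)^{2} = \left(-7\right)^{2} = 49$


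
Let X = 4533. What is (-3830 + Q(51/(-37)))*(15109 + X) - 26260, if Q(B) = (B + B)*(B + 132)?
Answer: -112707097452/1369 ≈ -8.2328e+7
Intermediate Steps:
Q(B) = 2*B*(132 + B) (Q(B) = (2*B)*(132 + B) = 2*B*(132 + B))
(-3830 + Q(51/(-37)))*(15109 + X) - 26260 = (-3830 + 2*(51/(-37))*(132 + 51/(-37)))*(15109 + 4533) - 26260 = (-3830 + 2*(51*(-1/37))*(132 + 51*(-1/37)))*19642 - 26260 = (-3830 + 2*(-51/37)*(132 - 51/37))*19642 - 26260 = (-3830 + 2*(-51/37)*(4833/37))*19642 - 26260 = (-3830 - 492966/1369)*19642 - 26260 = -5736236/1369*19642 - 26260 = -112671147512/1369 - 26260 = -112707097452/1369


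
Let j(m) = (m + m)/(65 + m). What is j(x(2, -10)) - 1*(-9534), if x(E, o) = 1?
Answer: 314623/33 ≈ 9534.0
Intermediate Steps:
j(m) = 2*m/(65 + m) (j(m) = (2*m)/(65 + m) = 2*m/(65 + m))
j(x(2, -10)) - 1*(-9534) = 2*1/(65 + 1) - 1*(-9534) = 2*1/66 + 9534 = 2*1*(1/66) + 9534 = 1/33 + 9534 = 314623/33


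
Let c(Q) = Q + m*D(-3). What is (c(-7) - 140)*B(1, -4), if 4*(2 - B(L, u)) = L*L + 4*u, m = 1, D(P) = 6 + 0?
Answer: -3243/4 ≈ -810.75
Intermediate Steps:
D(P) = 6
B(L, u) = 2 - u - L**2/4 (B(L, u) = 2 - (L*L + 4*u)/4 = 2 - (L**2 + 4*u)/4 = 2 + (-u - L**2/4) = 2 - u - L**2/4)
c(Q) = 6 + Q (c(Q) = Q + 1*6 = Q + 6 = 6 + Q)
(c(-7) - 140)*B(1, -4) = ((6 - 7) - 140)*(2 - 1*(-4) - 1/4*1**2) = (-1 - 140)*(2 + 4 - 1/4*1) = -141*(2 + 4 - 1/4) = -141*23/4 = -3243/4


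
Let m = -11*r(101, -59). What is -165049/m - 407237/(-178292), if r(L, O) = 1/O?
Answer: -1736183582565/1961212 ≈ -8.8526e+5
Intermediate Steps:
m = 11/59 (m = -11/(-59) = -11*(-1/59) = 11/59 ≈ 0.18644)
-165049/m - 407237/(-178292) = -165049/11/59 - 407237/(-178292) = -165049*59/11 - 407237*(-1/178292) = -9737891/11 + 407237/178292 = -1736183582565/1961212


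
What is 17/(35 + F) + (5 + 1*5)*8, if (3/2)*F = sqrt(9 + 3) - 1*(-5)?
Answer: 1060025/13177 - 204*sqrt(3)/13177 ≈ 80.418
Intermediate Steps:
F = 10/3 + 4*sqrt(3)/3 (F = 2*(sqrt(9 + 3) - 1*(-5))/3 = 2*(sqrt(12) + 5)/3 = 2*(2*sqrt(3) + 5)/3 = 2*(5 + 2*sqrt(3))/3 = 10/3 + 4*sqrt(3)/3 ≈ 5.6427)
17/(35 + F) + (5 + 1*5)*8 = 17/(35 + (10/3 + 4*sqrt(3)/3)) + (5 + 1*5)*8 = 17/(115/3 + 4*sqrt(3)/3) + (5 + 5)*8 = 17/(115/3 + 4*sqrt(3)/3) + 10*8 = 17/(115/3 + 4*sqrt(3)/3) + 80 = 80 + 17/(115/3 + 4*sqrt(3)/3)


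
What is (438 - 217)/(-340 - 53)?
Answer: -221/393 ≈ -0.56234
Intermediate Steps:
(438 - 217)/(-340 - 53) = 221/(-393) = 221*(-1/393) = -221/393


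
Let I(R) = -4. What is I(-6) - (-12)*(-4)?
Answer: -52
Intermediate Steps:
I(-6) - (-12)*(-4) = -4 - (-12)*(-4) = -4 - 12*4 = -4 - 48 = -52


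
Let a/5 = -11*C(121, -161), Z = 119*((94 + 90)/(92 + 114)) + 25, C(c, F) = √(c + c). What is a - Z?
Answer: -13523/103 - 605*√2 ≈ -986.89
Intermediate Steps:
C(c, F) = √2*√c (C(c, F) = √(2*c) = √2*√c)
Z = 13523/103 (Z = 119*(184/206) + 25 = 119*(184*(1/206)) + 25 = 119*(92/103) + 25 = 10948/103 + 25 = 13523/103 ≈ 131.29)
a = -605*√2 (a = 5*(-11*√2*√121) = 5*(-11*√2*11) = 5*(-121*√2) = -605*√2 ≈ -855.60)
a - Z = -605*√2 - 1*13523/103 = -605*√2 - 13523/103 = -13523/103 - 605*√2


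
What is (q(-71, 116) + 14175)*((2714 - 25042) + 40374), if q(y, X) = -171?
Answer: 252716184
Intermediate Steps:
(q(-71, 116) + 14175)*((2714 - 25042) + 40374) = (-171 + 14175)*((2714 - 25042) + 40374) = 14004*(-22328 + 40374) = 14004*18046 = 252716184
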